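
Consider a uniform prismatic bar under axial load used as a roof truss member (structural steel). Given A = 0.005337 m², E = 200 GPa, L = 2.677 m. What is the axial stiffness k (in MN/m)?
Model: a uniform prismatic bar under axial load, so k = (A·E) / L.
Convert to SI units:
  E = 200 GPa = 2 × 10¹¹ Pa
Substitute:
  k = (0.005337 × (2 × 10¹¹)) / 2.677
  k = 3.987 × 10⁸ N/m
Convert: k = 3.987 × 10⁸ N/m = 398.7 MN/m
Final answer: k = 398.7 MN/m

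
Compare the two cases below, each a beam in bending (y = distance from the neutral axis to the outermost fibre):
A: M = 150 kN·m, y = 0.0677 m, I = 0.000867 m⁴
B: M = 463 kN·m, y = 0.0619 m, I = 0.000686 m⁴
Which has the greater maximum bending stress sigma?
Model: a beam in bending (y = distance from the neutral axis to the outermost fibre), so sigma = (M·y) / I (SI units).
  A: sigma = (150000 × 0.0677) / 0.000867 = 1.171 × 10⁷ Pa = 11.71 MPa
  B: sigma = (463000 × 0.0619) / 0.000686 = 4.178 × 10⁷ Pa = 41.78 MPa
41.78 MPa > 11.71 MPa, so B is larger.
Final answer: B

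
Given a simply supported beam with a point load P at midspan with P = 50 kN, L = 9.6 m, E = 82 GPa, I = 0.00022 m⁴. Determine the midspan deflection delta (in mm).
Model: a simply supported beam with a point load P at midspan, so delta = (P·L^3) / (48·E·I).
Convert to SI units:
  P = 50 kN = 50000 N
  E = 82 GPa = 8.2 × 10¹⁰ Pa
Substitute:
  delta = (50000 × 9.6^3) / (48 × (8.2 × 10¹⁰) × 0.00022)
  delta = 0.05109 m
Convert: delta = 0.05109 m = 51.09 mm
Final answer: delta = 51.09 mm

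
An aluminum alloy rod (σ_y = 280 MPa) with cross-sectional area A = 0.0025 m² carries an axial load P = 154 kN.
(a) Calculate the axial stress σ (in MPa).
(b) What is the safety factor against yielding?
(a) Axial stress σ = P/A. Convert P = 154 kN = 154000 N.
  σ = 154000 / 0.0025 = 6.16 × 10⁷ Pa = 61.6 MPa
(b) Safety factor SF = σ_y/σ = 280 / 61.6 = 4.545
Final answer: (a) σ = 61.6 MPa, (b) SF = 4.545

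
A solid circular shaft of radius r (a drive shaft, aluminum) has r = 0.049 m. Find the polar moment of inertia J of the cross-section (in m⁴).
Model: a solid circular shaft of radius r, so J = (π·r^4) / 2.
Substitute:
  J = (π × 0.049^4) / 2
  J = 9.055 × 10⁻⁶ m⁴
Final answer: J = 9.055 × 10⁻⁶ m⁴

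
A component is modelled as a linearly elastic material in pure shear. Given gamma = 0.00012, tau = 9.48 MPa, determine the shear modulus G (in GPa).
Model: a linearly elastic material in pure shear, so tau = G·gamma.
Solve for G: G = tau / gamma.
Convert to SI units:
  tau = 9.48 MPa = 9.48 × 10⁶ Pa
Substitute:
  G = (9.48 × 10⁶) / 0.00012
  G = 7.9 × 10¹⁰ Pa
Convert: G = 7.9 × 10¹⁰ Pa = 79 GPa
Final answer: G = 79 GPa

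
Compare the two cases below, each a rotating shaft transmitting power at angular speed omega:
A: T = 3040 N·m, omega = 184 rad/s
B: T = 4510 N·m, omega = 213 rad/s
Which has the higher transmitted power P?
Model: a rotating shaft transmitting power at angular speed omega, so P = T·omega (SI units).
  A: P = 3040 × 184 = 559400 W = 559.4 kW
  B: P = 4510 × 213 = 960600 W = 960.6 kW
960.6 kW > 559.4 kW, so B is larger.
Final answer: B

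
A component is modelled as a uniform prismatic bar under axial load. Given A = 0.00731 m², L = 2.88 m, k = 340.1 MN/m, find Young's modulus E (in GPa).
Model: a uniform prismatic bar under axial load, so k = (A·E) / L.
Solve for E: E = (k·L) / A.
Convert to SI units:
  k = 340.1 MN/m = 3.401 × 10⁸ N/m
Substitute:
  E = ((3.401 × 10⁸) × 2.88) / 0.00731
  E = 1.34 × 10¹¹ Pa
Convert: E = 1.34 × 10¹¹ Pa = 134 GPa
Final answer: E = 134 GPa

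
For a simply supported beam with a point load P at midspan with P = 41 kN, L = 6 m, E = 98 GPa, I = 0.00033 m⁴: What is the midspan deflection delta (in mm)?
Model: a simply supported beam with a point load P at midspan, so delta = (P·L^3) / (48·E·I).
Convert to SI units:
  P = 41 kN = 41000 N
  E = 98 GPa = 9.8 × 10¹⁰ Pa
Substitute:
  delta = (41000 × 6^3) / (48 × (9.8 × 10¹⁰) × 0.00033)
  delta = 0.005705 m
Convert: delta = 0.005705 m = 5.705 mm
Final answer: delta = 5.705 mm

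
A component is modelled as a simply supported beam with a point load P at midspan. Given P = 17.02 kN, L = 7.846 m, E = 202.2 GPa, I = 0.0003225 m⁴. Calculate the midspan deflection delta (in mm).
Model: a simply supported beam with a point load P at midspan, so delta = (P·L^3) / (48·E·I).
Convert to SI units:
  P = 17.02 kN = 17020 N
  E = 202.2 GPa = 2.022 × 10¹¹ Pa
Substitute:
  delta = (17020 × 7.846^3) / (48 × (2.022 × 10¹¹) × 0.0003225)
  delta = 0.002626 m
Convert: delta = 0.002626 m = 2.626 mm
Final answer: delta = 2.626 mm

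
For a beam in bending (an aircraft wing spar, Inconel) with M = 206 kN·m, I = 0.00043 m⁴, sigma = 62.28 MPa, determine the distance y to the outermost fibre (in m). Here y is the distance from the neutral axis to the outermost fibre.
Model: a beam in bending, so sigma = (M·y) / I.
Solve for y: y = (sigma·I) / M.
Convert to SI units:
  M = 206 kN·m = 206000 N·m
  sigma = 62.28 MPa = 6.228 × 10⁷ Pa
Substitute:
  y = ((6.228 × 10⁷) × 0.00043) / 206000
  y = 0.13 m
Final answer: y = 0.13 m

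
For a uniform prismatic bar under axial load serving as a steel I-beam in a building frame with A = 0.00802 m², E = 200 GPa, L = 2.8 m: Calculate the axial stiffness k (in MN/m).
Model: a uniform prismatic bar under axial load, so k = (A·E) / L.
Convert to SI units:
  E = 200 GPa = 2 × 10¹¹ Pa
Substitute:
  k = (0.00802 × (2 × 10¹¹)) / 2.8
  k = 5.729 × 10⁸ N/m
Convert: k = 5.729 × 10⁸ N/m = 572.9 MN/m
Final answer: k = 572.9 MN/m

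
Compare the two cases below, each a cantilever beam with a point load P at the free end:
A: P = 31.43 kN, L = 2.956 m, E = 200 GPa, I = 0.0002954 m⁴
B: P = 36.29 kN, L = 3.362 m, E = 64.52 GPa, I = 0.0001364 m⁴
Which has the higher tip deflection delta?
Model: a cantilever beam with a point load P at the free end, so delta = (P·L^3) / (3·E·I) (SI units).
  A: delta = (31430 × 2.956^3) / (3 × (2 × 10¹¹) × 0.0002954) = 0.00458 m = 4.58 mm
  B: delta = (36290 × 3.362^3) / (3 × (6.452 × 10¹⁰) × 0.0001364) = 0.05223 m = 52.23 mm
52.23 mm > 4.58 mm, so B is larger.
Final answer: B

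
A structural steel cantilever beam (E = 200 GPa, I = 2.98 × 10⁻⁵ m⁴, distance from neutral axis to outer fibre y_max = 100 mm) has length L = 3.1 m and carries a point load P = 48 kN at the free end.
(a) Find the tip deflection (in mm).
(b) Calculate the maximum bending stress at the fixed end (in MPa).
(a) Tip deflection of a cantilever with an end point load: δ = P·L^3 / (3·E·I). Convert P = 48 kN = 48000 N, E = 200 GPa = 2 × 10¹¹ Pa.
  δ = (48000 × 3.1^3) / (3 × (2 × 10¹¹) × (2.98 × 10⁻⁵)) = 0.07998 m = 79.98 mm
(b) Maximum bending moment at the fixed end: M = P·L = 48000 × 3.1 = 148800 N·m. Convert y_max = 100 mm = 0.1 m.
  σ = M·y_max / I = (148800 × 0.1) / (2.98 × 10⁻⁵) = 4.993 × 10⁸ Pa = 499.3 MPa
Final answer: (a) δ = 79.98 mm, (b) σ = 499.3 MPa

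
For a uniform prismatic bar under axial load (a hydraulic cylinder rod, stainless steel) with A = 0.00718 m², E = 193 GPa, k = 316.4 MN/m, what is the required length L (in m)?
Model: a uniform prismatic bar under axial load, so k = (A·E) / L.
Solve for L: L = (A·E) / k.
Convert to SI units:
  E = 193 GPa = 1.93 × 10¹¹ Pa
  k = 316.4 MN/m = 3.164 × 10⁸ N/m
Substitute:
  L = (0.00718 × (1.93 × 10¹¹)) / (3.164 × 10⁸)
  L = 4.38 m
Final answer: L = 4.38 m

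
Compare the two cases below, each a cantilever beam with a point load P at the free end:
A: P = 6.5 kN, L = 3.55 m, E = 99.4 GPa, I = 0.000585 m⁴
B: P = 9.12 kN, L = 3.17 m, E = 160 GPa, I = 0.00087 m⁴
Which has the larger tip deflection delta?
Model: a cantilever beam with a point load P at the free end, so delta = (P·L^3) / (3·E·I) (SI units).
  A: delta = (6500 × 3.55^3) / (3 × (9.94 × 10¹⁰) × 0.000585) = 0.001667 m = 1.667 mm
  B: delta = (9120 × 3.17^3) / (3 × (1.6 × 10¹¹) × 0.00087) = 0.0006957 m = 0.6957 mm
1.667 mm > 0.6957 mm, so A is larger.
Final answer: A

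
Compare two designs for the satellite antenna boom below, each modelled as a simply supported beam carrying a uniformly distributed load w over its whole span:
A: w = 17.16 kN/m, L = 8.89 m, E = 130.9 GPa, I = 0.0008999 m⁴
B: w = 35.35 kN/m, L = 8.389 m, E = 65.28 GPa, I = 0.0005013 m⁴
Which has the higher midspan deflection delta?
Model: a simply supported beam carrying a uniformly distributed load w over its whole span, so delta = (5·w·L^4) / (384·E·I) (SI units).
  A: delta = (5 × 17160 × 8.89^4) / (384 × (1.309 × 10¹¹) × 0.0008999) = 0.01185 m = 11.85 mm
  B: delta = (5 × 35350 × 8.389^4) / (384 × (6.528 × 10¹⁰) × 0.0005013) = 0.06966 m = 69.66 mm
69.66 mm > 11.85 mm, so B is larger.
Final answer: B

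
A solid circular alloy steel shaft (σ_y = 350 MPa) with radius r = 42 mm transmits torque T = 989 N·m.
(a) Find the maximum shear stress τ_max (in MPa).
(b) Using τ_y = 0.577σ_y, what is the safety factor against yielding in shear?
(a) For a solid circular shaft, τ_max = T·r/J with J = π·r^4/2, i.e. τ_max = 2·T / (π·r^3). Convert r = 42 mm = 0.042 m.
  τ_max = (2 × 989) / (π × 0.042^3) = 8.498 × 10⁶ Pa = 8.498 MPa
(b) τ_y = 0.577 × 350 = 201.95 MPa
  SF = τ_y/τ_max = 201.95 / 8.498 = 23.76
Final answer: (a) τ_max = 8.498 MPa, (b) SF = 23.76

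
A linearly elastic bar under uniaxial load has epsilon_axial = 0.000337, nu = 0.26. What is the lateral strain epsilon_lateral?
Model: a linearly elastic bar under uniaxial load, so epsilon_lateral = -nu·epsilon_axial.
Substitute:
  epsilon_lateral = -(0.26 × 0.000337)
  epsilon_lateral = -8.762 × 10⁻⁵
Final answer: epsilon_lateral = -8.762 × 10⁻⁵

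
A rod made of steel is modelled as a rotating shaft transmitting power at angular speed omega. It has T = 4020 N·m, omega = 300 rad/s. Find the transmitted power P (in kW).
Model: a rotating shaft transmitting power at angular speed omega, so P = T·omega.
Substitute:
  P = 4020 × 300
  P = 1.206 × 10⁶ W
Convert: P = 1.206 × 10⁶ W = 1206 kW
Final answer: P = 1206 kW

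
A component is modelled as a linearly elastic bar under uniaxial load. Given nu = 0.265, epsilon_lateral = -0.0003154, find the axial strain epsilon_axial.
Model: a linearly elastic bar under uniaxial load, so epsilon_lateral = -nu·epsilon_axial.
Solve for epsilon_axial: epsilon_axial = -epsilon_lateral / nu.
Substitute:
  epsilon_axial = -(-0.0003154) / 0.265
  epsilon_axial = 0.00119
Final answer: epsilon_axial = 0.00119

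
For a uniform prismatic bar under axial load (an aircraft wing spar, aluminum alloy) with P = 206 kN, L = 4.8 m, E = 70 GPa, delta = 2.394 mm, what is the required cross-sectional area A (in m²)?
Model: a uniform prismatic bar under axial load, so delta = (P·L) / (A·E).
Solve for A: A = (P·L) / (delta·E).
Convert to SI units:
  P = 206 kN = 206000 N
  E = 70 GPa = 7 × 10¹⁰ Pa
  delta = 2.394 mm = 0.002394 m
Substitute:
  A = (206000 × 4.8) / (0.002394 × (7 × 10¹⁰))
  A = 0.0059 m²
Final answer: A = 0.0059 m²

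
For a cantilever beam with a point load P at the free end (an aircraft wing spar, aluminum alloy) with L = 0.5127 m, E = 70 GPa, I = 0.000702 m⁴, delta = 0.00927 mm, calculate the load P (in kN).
Model: a cantilever beam with a point load P at the free end, so delta = (P·L^3) / (3·E·I).
Solve for P: P = (3·delta·E·I) / L^3.
Convert to SI units:
  E = 70 GPa = 7 × 10¹⁰ Pa
  delta = 0.00927 mm = 9.27 × 10⁻⁶ m
Substitute:
  P = (3 × (9.27 × 10⁻⁶) × (7 × 10¹⁰) × 0.000702) / 0.5127^3
  P = 10140 N
Convert: P = 10140 N = 10.14 kN
Final answer: P = 10.14 kN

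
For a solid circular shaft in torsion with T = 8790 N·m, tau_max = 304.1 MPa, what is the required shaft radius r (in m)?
Model: a solid circular shaft in torsion, so tau_max = (2·T) / (π·r^3).
Solve for r: r = ((2·T) / (π·tau_max))^(1/3).
Convert to SI units:
  tau_max = 304.1 MPa = 3.041 × 10⁸ Pa
Substitute:
  r = ((2 × 8790) / (π × (3.041 × 10⁸)))^(1/3)
  r = 0.0264 m
Final answer: r = 0.0264 m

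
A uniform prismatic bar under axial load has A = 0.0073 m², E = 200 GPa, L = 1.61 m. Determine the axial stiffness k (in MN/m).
Model: a uniform prismatic bar under axial load, so k = (A·E) / L.
Convert to SI units:
  E = 200 GPa = 2 × 10¹¹ Pa
Substitute:
  k = (0.0073 × (2 × 10¹¹)) / 1.61
  k = 9.068 × 10⁸ N/m
Convert: k = 9.068 × 10⁸ N/m = 906.8 MN/m
Final answer: k = 906.8 MN/m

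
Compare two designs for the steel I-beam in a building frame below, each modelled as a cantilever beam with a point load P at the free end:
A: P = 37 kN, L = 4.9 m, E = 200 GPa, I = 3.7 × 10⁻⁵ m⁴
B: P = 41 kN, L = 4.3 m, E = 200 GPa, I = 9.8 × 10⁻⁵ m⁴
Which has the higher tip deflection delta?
Model: a cantilever beam with a point load P at the free end, so delta = (P·L^3) / (3·E·I) (SI units).
  A: delta = (37000 × 4.9^3) / (3 × (2 × 10¹¹) × (3.7 × 10⁻⁵)) = 0.1961 m = 196.1 mm
  B: delta = (41000 × 4.3^3) / (3 × (2 × 10¹¹) × (9.8 × 10⁻⁵)) = 0.05544 m = 55.44 mm
196.1 mm > 55.44 mm, so A is larger.
Final answer: A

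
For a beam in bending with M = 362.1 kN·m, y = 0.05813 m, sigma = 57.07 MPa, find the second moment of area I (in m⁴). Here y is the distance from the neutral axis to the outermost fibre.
Model: a beam in bending, so sigma = (M·y) / I.
Solve for I: I = (M·y) / sigma.
Convert to SI units:
  M = 362.1 kN·m = 362100 N·m
  sigma = 57.07 MPa = 5.707 × 10⁷ Pa
Substitute:
  I = (362100 × 0.05813) / (5.707 × 10⁷)
  I = 0.0003688 m⁴
Final answer: I = 0.0003688 m⁴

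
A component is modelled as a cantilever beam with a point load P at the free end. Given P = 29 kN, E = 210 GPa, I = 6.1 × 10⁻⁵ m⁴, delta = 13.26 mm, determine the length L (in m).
Model: a cantilever beam with a point load P at the free end, so delta = (P·L^3) / (3·E·I).
Solve for L: L = ((3·delta·E·I) / P)^(1/3).
Convert to SI units:
  P = 29 kN = 29000 N
  E = 210 GPa = 2.1 × 10¹¹ Pa
  delta = 13.26 mm = 0.01326 m
Substitute:
  L = ((3 × 0.01326 × (2.1 × 10¹¹) × (6.1 × 10⁻⁵)) / 29000)^(1/3)
  L = 2.6 m
Final answer: L = 2.6 m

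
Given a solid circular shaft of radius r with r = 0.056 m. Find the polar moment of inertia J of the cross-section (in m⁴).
Model: a solid circular shaft of radius r, so J = (π·r^4) / 2.
Substitute:
  J = (π × 0.056^4) / 2
  J = 1.545 × 10⁻⁵ m⁴
Final answer: J = 1.545 × 10⁻⁵ m⁴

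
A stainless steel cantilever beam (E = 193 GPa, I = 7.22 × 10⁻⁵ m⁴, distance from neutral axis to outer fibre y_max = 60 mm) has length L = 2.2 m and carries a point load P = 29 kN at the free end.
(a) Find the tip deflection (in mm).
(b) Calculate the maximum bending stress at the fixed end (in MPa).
(a) Tip deflection of a cantilever with an end point load: δ = P·L^3 / (3·E·I). Convert P = 29 kN = 29000 N, E = 193 GPa = 1.93 × 10¹¹ Pa.
  δ = (29000 × 2.2^3) / (3 × (1.93 × 10¹¹) × (7.22 × 10⁻⁵)) = 0.007387 m = 7.387 mm
(b) Maximum bending moment at the fixed end: M = P·L = 29000 × 2.2 = 63800 N·m. Convert y_max = 60 mm = 0.06 m.
  σ = M·y_max / I = (63800 × 0.06) / (7.22 × 10⁻⁵) = 5.302 × 10⁷ Pa = 53.02 MPa
Final answer: (a) δ = 7.387 mm, (b) σ = 53.02 MPa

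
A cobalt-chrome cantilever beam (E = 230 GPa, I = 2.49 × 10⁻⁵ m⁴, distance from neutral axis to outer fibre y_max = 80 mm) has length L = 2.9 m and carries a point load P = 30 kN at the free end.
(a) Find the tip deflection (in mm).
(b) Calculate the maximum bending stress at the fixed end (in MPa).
(a) Tip deflection of a cantilever with an end point load: δ = P·L^3 / (3·E·I). Convert P = 30 kN = 30000 N, E = 230 GPa = 2.3 × 10¹¹ Pa.
  δ = (30000 × 2.9^3) / (3 × (2.3 × 10¹¹) × (2.49 × 10⁻⁵)) = 0.04259 m = 42.59 mm
(b) Maximum bending moment at the fixed end: M = P·L = 30000 × 2.9 = 87000 N·m. Convert y_max = 80 mm = 0.08 m.
  σ = M·y_max / I = (87000 × 0.08) / (2.49 × 10⁻⁵) = 2.795 × 10⁸ Pa = 279.5 MPa
Final answer: (a) δ = 42.59 mm, (b) σ = 279.5 MPa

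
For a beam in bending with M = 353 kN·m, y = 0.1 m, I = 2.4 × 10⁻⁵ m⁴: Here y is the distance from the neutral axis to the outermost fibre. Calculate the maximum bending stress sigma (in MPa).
Model: a beam in bending, so sigma = (M·y) / I.
Convert to SI units:
  M = 353 kN·m = 353000 N·m
Substitute:
  sigma = (353000 × 0.1) / (2.4 × 10⁻⁵)
  sigma = 1.471 × 10⁹ Pa
Convert: sigma = 1.471 × 10⁹ Pa = 1471 MPa
Final answer: sigma = 1471 MPa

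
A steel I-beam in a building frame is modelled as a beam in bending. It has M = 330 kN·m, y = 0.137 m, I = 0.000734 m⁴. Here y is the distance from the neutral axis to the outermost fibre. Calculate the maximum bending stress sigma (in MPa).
Model: a beam in bending, so sigma = (M·y) / I.
Convert to SI units:
  M = 330 kN·m = 330000 N·m
Substitute:
  sigma = (330000 × 0.137) / 0.000734
  sigma = 6.159 × 10⁷ Pa
Convert: sigma = 6.159 × 10⁷ Pa = 61.59 MPa
Final answer: sigma = 61.59 MPa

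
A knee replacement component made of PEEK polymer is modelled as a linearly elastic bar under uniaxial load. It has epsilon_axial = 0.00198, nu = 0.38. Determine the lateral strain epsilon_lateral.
Model: a linearly elastic bar under uniaxial load, so epsilon_lateral = -nu·epsilon_axial.
Substitute:
  epsilon_lateral = -(0.38 × 0.00198)
  epsilon_lateral = -0.0007524
Final answer: epsilon_lateral = -0.0007524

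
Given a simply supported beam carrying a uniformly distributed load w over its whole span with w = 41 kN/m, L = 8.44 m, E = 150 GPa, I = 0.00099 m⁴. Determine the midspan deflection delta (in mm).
Model: a simply supported beam carrying a uniformly distributed load w over its whole span, so delta = (5·w·L^4) / (384·E·I).
Convert to SI units:
  w = 41 kN/m = 41000 N/m
  E = 150 GPa = 1.5 × 10¹¹ Pa
Substitute:
  delta = (5 × 41000 × 8.44^4) / (384 × (1.5 × 10¹¹) × 0.00099)
  delta = 0.01824 m
Convert: delta = 0.01824 m = 18.24 mm
Final answer: delta = 18.24 mm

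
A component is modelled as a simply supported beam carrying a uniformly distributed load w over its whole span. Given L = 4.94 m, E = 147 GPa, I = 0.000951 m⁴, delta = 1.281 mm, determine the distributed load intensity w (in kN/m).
Model: a simply supported beam carrying a uniformly distributed load w over its whole span, so delta = (5·w·L^4) / (384·E·I).
Solve for w: w = (384·delta·E·I) / (5·L^4).
Convert to SI units:
  E = 147 GPa = 1.47 × 10¹¹ Pa
  delta = 1.281 mm = 0.001281 m
Substitute:
  w = (384 × 0.001281 × (1.47 × 10¹¹) × 0.000951) / (5 × 4.94^4)
  w = 23090 N/m
Convert: w = 23090 N/m = 23.09 kN/m
Final answer: w = 23.09 kN/m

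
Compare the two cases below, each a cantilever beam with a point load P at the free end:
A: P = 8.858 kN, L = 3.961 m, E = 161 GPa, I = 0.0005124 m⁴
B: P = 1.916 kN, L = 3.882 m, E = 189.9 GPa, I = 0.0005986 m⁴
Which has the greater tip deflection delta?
Model: a cantilever beam with a point load P at the free end, so delta = (P·L^3) / (3·E·I) (SI units).
  A: delta = (8858 × 3.961^3) / (3 × (1.61 × 10¹¹) × 0.0005124) = 0.002224 m = 2.224 mm
  B: delta = (1916 × 3.882^3) / (3 × (1.899 × 10¹¹) × 0.0005986) = 0.0003287 m = 0.3287 mm
2.224 mm > 0.3287 mm, so A is larger.
Final answer: A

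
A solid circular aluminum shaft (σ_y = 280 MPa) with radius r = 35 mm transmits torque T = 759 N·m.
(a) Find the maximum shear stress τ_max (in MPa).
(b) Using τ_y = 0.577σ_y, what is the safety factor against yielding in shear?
(a) For a solid circular shaft, τ_max = T·r/J with J = π·r^4/2, i.e. τ_max = 2·T / (π·r^3). Convert r = 35 mm = 0.035 m.
  τ_max = (2 × 759) / (π × 0.035^3) = 1.127 × 10⁷ Pa = 11.27 MPa
(b) τ_y = 0.577 × 280 = 161.56 MPa
  SF = τ_y/τ_max = 161.56 / 11.27 = 14.34
Final answer: (a) τ_max = 11.27 MPa, (b) SF = 14.34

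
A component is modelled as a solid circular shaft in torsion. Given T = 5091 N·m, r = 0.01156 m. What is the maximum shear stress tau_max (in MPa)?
Model: a solid circular shaft in torsion, so tau_max = (2·T) / (π·r^3).
Substitute:
  tau_max = (2 × 5091) / (π × 0.01156^3)
  tau_max = 2.098 × 10⁹ Pa
Convert: tau_max = 2.098 × 10⁹ Pa = 2098 MPa
Final answer: tau_max = 2098 MPa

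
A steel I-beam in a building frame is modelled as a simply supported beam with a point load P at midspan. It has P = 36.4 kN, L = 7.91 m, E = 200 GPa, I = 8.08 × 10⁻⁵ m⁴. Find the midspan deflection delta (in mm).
Model: a simply supported beam with a point load P at midspan, so delta = (P·L^3) / (48·E·I).
Convert to SI units:
  P = 36.4 kN = 36400 N
  E = 200 GPa = 2 × 10¹¹ Pa
Substitute:
  delta = (36400 × 7.91^3) / (48 × (2 × 10¹¹) × (8.08 × 10⁻⁵))
  delta = 0.02322 m
Convert: delta = 0.02322 m = 23.22 mm
Final answer: delta = 23.22 mm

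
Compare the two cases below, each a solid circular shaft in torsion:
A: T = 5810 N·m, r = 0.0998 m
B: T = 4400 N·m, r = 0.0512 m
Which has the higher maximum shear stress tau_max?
Model: a solid circular shaft in torsion, so tau_max = (2·T) / (π·r^3) (SI units).
  A: tau_max = (2 × 5810) / (π × 0.0998^3) = 3.721 × 10⁶ Pa = 3.721 MPa
  B: tau_max = (2 × 4400) / (π × 0.0512^3) = 2.087 × 10⁷ Pa = 20.87 MPa
20.87 MPa > 3.721 MPa, so B is larger.
Final answer: B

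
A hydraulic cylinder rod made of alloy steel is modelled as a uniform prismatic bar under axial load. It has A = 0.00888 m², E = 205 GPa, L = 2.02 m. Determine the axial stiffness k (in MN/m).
Model: a uniform prismatic bar under axial load, so k = (A·E) / L.
Convert to SI units:
  E = 205 GPa = 2.05 × 10¹¹ Pa
Substitute:
  k = (0.00888 × (2.05 × 10¹¹)) / 2.02
  k = 9.012 × 10⁸ N/m
Convert: k = 9.012 × 10⁸ N/m = 901.2 MN/m
Final answer: k = 901.2 MN/m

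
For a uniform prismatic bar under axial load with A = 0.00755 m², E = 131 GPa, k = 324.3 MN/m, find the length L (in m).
Model: a uniform prismatic bar under axial load, so k = (A·E) / L.
Solve for L: L = (A·E) / k.
Convert to SI units:
  E = 131 GPa = 1.31 × 10¹¹ Pa
  k = 324.3 MN/m = 3.243 × 10⁸ N/m
Substitute:
  L = (0.00755 × (1.31 × 10¹¹)) / (3.243 × 10⁸)
  L = 3.05 m
Final answer: L = 3.05 m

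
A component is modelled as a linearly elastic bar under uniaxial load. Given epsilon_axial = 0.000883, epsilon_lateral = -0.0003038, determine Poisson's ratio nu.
Model: a linearly elastic bar under uniaxial load, so epsilon_lateral = -nu·epsilon_axial.
Solve for nu: nu = -epsilon_lateral / epsilon_axial.
Substitute:
  nu = -(-0.0003038) / 0.000883
  nu = 0.3441
Final answer: nu = 0.3441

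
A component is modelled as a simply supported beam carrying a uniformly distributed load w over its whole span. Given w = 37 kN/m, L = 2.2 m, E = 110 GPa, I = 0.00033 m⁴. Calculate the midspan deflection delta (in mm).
Model: a simply supported beam carrying a uniformly distributed load w over its whole span, so delta = (5·w·L^4) / (384·E·I).
Convert to SI units:
  w = 37 kN/m = 37000 N/m
  E = 110 GPa = 1.1 × 10¹¹ Pa
Substitute:
  delta = (5 × 37000 × 2.2^4) / (384 × (1.1 × 10¹¹) × 0.00033)
  delta = 0.0003109 m
Convert: delta = 0.0003109 m = 0.3109 mm
Final answer: delta = 0.3109 mm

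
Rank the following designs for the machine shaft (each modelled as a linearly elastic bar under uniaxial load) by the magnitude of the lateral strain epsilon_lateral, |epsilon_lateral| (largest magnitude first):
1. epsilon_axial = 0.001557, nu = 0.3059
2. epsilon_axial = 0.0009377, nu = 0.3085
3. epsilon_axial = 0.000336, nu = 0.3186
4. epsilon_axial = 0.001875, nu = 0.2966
Model: a linearly elastic bar under uniaxial load, so epsilon_lateral = -nu·epsilon_axial (SI units).
  Case 1: epsilon_lateral = -(0.3059 × 0.001557) = -0.0004763
  Case 2: epsilon_lateral = -(0.3085 × 0.0009377) = -0.0002893
  Case 3: epsilon_lateral = -(0.3186 × 0.000336) = -0.000107
  Case 4: epsilon_lateral = -(0.2966 × 0.001875) = -0.0005561
Ordering by |epsilon_lateral|: 0.0005561 (case 4) > 0.0004763 (case 1) > 0.0002893 (case 2) > 0.000107 (case 3)
Final answer: 4, 1, 2, 3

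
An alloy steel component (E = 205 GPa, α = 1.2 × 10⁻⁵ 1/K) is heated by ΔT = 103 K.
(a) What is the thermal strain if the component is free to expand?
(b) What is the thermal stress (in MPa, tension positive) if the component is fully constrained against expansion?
(a) Free thermal strain ε_th = α·ΔT = (1.2 × 10⁻⁵) × 103 = 0.001236
(b) Fully constrained, the expansion is suppressed, so σ = -E·α·ΔT. Convert E = 205 GPa = 2.05 × 10¹¹ Pa.
  σ = -(2.05 × 10¹¹) × (1.2 × 10⁻⁵) × 103 = -2.534 × 10⁸ Pa = -253.4 MPa (compressive)
Final answer: (a) ε_th = 0.001236, (b) σ = -253.4 MPa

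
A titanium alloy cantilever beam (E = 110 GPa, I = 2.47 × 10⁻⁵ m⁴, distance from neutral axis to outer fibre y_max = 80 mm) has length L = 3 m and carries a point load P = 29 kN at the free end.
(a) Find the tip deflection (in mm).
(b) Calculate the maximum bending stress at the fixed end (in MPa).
(a) Tip deflection of a cantilever with an end point load: δ = P·L^3 / (3·E·I). Convert P = 29 kN = 29000 N, E = 110 GPa = 1.1 × 10¹¹ Pa.
  δ = (29000 × 3^3) / (3 × (1.1 × 10¹¹) × (2.47 × 10⁻⁵)) = 0.09606 m = 96.06 mm
(b) Maximum bending moment at the fixed end: M = P·L = 29000 × 3 = 87000 N·m. Convert y_max = 80 mm = 0.08 m.
  σ = M·y_max / I = (87000 × 0.08) / (2.47 × 10⁻⁵) = 2.818 × 10⁸ Pa = 281.8 MPa
Final answer: (a) δ = 96.06 mm, (b) σ = 281.8 MPa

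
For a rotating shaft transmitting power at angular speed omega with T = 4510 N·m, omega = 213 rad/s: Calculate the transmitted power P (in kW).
Model: a rotating shaft transmitting power at angular speed omega, so P = T·omega.
Substitute:
  P = 4510 × 213
  P = 960600 W
Convert: P = 960600 W = 960.6 kW
Final answer: P = 960.6 kW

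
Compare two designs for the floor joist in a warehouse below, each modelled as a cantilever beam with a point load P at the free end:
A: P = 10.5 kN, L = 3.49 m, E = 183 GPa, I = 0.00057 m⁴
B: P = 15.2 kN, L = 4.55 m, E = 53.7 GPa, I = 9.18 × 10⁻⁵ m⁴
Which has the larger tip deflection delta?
Model: a cantilever beam with a point load P at the free end, so delta = (P·L^3) / (3·E·I) (SI units).
  A: delta = (10500 × 3.49^3) / (3 × (1.83 × 10¹¹) × 0.00057) = 0.001426 m = 1.426 mm
  B: delta = (15200 × 4.55^3) / (3 × (5.37 × 10¹⁰) × (9.18 × 10⁻⁵)) = 0.09681 m = 96.81 mm
96.81 mm > 1.426 mm, so B is larger.
Final answer: B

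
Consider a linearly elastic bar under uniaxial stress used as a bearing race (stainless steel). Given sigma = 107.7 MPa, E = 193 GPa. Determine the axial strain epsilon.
Model: a linearly elastic bar under uniaxial stress, so epsilon = sigma / E.
Convert to SI units:
  sigma = 107.7 MPa = 1.077 × 10⁸ Pa
  E = 193 GPa = 1.93 × 10¹¹ Pa
Substitute:
  epsilon = (1.077 × 10⁸) / (1.93 × 10¹¹)
  epsilon = 0.000558
Final answer: epsilon = 0.000558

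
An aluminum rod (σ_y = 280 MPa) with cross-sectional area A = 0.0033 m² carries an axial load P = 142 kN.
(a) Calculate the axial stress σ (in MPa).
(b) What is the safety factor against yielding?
(a) Axial stress σ = P/A. Convert P = 142 kN = 142000 N.
  σ = 142000 / 0.0033 = 4.303 × 10⁷ Pa = 43.03 MPa
(b) Safety factor SF = σ_y/σ = 280 / 43.03 = 6.507
Final answer: (a) σ = 43.03 MPa, (b) SF = 6.507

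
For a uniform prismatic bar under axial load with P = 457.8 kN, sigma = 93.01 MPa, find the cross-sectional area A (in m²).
Model: a uniform prismatic bar under axial load, so sigma = P / A.
Solve for A: A = P / sigma.
Convert to SI units:
  P = 457.8 kN = 457800 N
  sigma = 93.01 MPa = 9.301 × 10⁷ Pa
Substitute:
  A = 457800 / (9.301 × 10⁷)
  A = 0.004922 m²
Final answer: A = 0.004922 m²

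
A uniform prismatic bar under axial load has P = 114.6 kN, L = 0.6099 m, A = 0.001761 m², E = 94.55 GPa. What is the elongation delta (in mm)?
Model: a uniform prismatic bar under axial load, so delta = (P·L) / (A·E).
Convert to SI units:
  P = 114.6 kN = 114600 N
  E = 94.55 GPa = 9.455 × 10¹⁰ Pa
Substitute:
  delta = (114600 × 0.6099) / (0.001761 × (9.455 × 10¹⁰))
  delta = 0.0004198 m
Convert: delta = 0.0004198 m = 0.4198 mm
Final answer: delta = 0.4198 mm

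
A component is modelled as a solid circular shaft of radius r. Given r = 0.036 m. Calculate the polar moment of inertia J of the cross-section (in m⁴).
Model: a solid circular shaft of radius r, so J = (π·r^4) / 2.
Substitute:
  J = (π × 0.036^4) / 2
  J = 2.638 × 10⁻⁶ m⁴
Final answer: J = 2.638 × 10⁻⁶ m⁴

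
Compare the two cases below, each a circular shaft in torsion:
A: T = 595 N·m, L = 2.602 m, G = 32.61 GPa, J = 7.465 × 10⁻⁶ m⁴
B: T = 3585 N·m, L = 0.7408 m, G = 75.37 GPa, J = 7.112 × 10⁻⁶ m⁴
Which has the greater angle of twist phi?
Model: a circular shaft in torsion, so phi = (T·L) / (G·J) (SI units).
  A: phi = (595 × 2.602) / ((3.261 × 10¹⁰) × (7.465 × 10⁻⁶)) = 0.00636 rad = 0.3644°
  B: phi = (3585 × 0.7408) / ((7.537 × 10¹⁰) × (7.112 × 10⁻⁶)) = 0.004955 rad = 0.2839°
0.3644° > 0.2839°, so A is larger.
Final answer: A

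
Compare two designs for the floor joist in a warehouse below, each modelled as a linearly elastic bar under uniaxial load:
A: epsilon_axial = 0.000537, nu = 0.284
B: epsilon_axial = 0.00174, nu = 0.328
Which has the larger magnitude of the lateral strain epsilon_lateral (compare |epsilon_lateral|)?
Model: a linearly elastic bar under uniaxial load, so epsilon_lateral = -nu·epsilon_axial (SI units).
  A: epsilon_lateral = -(0.284 × 0.000537) = -0.0001525
  B: epsilon_lateral = -(0.328 × 0.00174) = -0.0005707
|epsilon_lateral|: A = 0.0001525, B = 0.0005707, so B is larger in magnitude.
Final answer: B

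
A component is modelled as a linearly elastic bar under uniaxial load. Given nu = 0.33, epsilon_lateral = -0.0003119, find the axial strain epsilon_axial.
Model: a linearly elastic bar under uniaxial load, so epsilon_lateral = -nu·epsilon_axial.
Solve for epsilon_axial: epsilon_axial = -epsilon_lateral / nu.
Substitute:
  epsilon_axial = -(-0.0003119) / 0.33
  epsilon_axial = 0.0009452
Final answer: epsilon_axial = 0.0009452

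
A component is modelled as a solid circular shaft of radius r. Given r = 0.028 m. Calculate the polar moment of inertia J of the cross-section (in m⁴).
Model: a solid circular shaft of radius r, so J = (π·r^4) / 2.
Substitute:
  J = (π × 0.028^4) / 2
  J = 9.655 × 10⁻⁷ m⁴
Final answer: J = 9.655 × 10⁻⁷ m⁴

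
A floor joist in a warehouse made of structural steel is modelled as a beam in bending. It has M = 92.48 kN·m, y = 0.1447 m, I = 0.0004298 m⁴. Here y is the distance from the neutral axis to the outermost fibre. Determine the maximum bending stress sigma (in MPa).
Model: a beam in bending, so sigma = (M·y) / I.
Convert to SI units:
  M = 92.48 kN·m = 92480 N·m
Substitute:
  sigma = (92480 × 0.1447) / 0.0004298
  sigma = 3.114 × 10⁷ Pa
Convert: sigma = 3.114 × 10⁷ Pa = 31.14 MPa
Final answer: sigma = 31.14 MPa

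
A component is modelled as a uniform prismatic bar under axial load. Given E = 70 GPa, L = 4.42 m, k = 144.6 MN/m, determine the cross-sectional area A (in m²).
Model: a uniform prismatic bar under axial load, so k = (A·E) / L.
Solve for A: A = (k·L) / E.
Convert to SI units:
  E = 70 GPa = 7 × 10¹⁰ Pa
  k = 144.6 MN/m = 1.446 × 10⁸ N/m
Substitute:
  A = ((1.446 × 10⁸) × 4.42) / (7 × 10¹⁰)
  A = 0.00913 m²
Final answer: A = 0.00913 m²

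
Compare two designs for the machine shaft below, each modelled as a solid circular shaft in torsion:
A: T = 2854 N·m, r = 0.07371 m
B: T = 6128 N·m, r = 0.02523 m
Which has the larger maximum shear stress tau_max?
Model: a solid circular shaft in torsion, so tau_max = (2·T) / (π·r^3) (SI units).
  A: tau_max = (2 × 2854) / (π × 0.07371^3) = 4.537 × 10⁶ Pa = 4.537 MPa
  B: tau_max = (2 × 6128) / (π × 0.02523^3) = 2.429 × 10⁸ Pa = 242.9 MPa
242.9 MPa > 4.537 MPa, so B is larger.
Final answer: B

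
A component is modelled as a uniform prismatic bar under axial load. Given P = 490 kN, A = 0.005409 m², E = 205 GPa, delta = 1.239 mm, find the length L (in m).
Model: a uniform prismatic bar under axial load, so delta = (P·L) / (A·E).
Solve for L: L = (delta·A·E) / P.
Convert to SI units:
  P = 490 kN = 490000 N
  E = 205 GPa = 2.05 × 10¹¹ Pa
  delta = 1.239 mm = 0.001239 m
Substitute:
  L = (0.001239 × 0.005409 × (2.05 × 10¹¹)) / 490000
  L = 2.804 m
Final answer: L = 2.804 m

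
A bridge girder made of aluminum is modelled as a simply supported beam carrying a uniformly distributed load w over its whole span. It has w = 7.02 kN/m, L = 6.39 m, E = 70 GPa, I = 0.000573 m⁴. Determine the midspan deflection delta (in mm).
Model: a simply supported beam carrying a uniformly distributed load w over its whole span, so delta = (5·w·L^4) / (384·E·I).
Convert to SI units:
  w = 7.02 kN/m = 7020 N/m
  E = 70 GPa = 7 × 10¹⁰ Pa
Substitute:
  delta = (5 × 7020 × 6.39^4) / (384 × (7 × 10¹⁰) × 0.000573)
  delta = 0.0038 m
Convert: delta = 0.0038 m = 3.8 mm
Final answer: delta = 3.8 mm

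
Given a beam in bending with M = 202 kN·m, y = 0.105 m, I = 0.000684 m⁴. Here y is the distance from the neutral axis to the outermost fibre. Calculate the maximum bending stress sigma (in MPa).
Model: a beam in bending, so sigma = (M·y) / I.
Convert to SI units:
  M = 202 kN·m = 202000 N·m
Substitute:
  sigma = (202000 × 0.105) / 0.000684
  sigma = 3.101 × 10⁷ Pa
Convert: sigma = 3.101 × 10⁷ Pa = 31.01 MPa
Final answer: sigma = 31.01 MPa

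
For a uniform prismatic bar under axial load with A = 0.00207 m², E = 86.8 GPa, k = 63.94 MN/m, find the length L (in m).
Model: a uniform prismatic bar under axial load, so k = (A·E) / L.
Solve for L: L = (A·E) / k.
Convert to SI units:
  E = 86.8 GPa = 8.68 × 10¹⁰ Pa
  k = 63.94 MN/m = 6.394 × 10⁷ N/m
Substitute:
  L = (0.00207 × (8.68 × 10¹⁰)) / (6.394 × 10⁷)
  L = 2.81 m
Final answer: L = 2.81 m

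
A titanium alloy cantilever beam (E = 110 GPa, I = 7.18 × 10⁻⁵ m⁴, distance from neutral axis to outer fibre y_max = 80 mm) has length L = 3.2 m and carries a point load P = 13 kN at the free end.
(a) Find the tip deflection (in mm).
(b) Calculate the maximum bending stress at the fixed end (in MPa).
(a) Tip deflection of a cantilever with an end point load: δ = P·L^3 / (3·E·I). Convert P = 13 kN = 13000 N, E = 110 GPa = 1.1 × 10¹¹ Pa.
  δ = (13000 × 3.2^3) / (3 × (1.1 × 10¹¹) × (7.18 × 10⁻⁵)) = 0.01798 m = 17.98 mm
(b) Maximum bending moment at the fixed end: M = P·L = 13000 × 3.2 = 41600 N·m. Convert y_max = 80 mm = 0.08 m.
  σ = M·y_max / I = (41600 × 0.08) / (7.18 × 10⁻⁵) = 4.635 × 10⁷ Pa = 46.35 MPa
Final answer: (a) δ = 17.98 mm, (b) σ = 46.35 MPa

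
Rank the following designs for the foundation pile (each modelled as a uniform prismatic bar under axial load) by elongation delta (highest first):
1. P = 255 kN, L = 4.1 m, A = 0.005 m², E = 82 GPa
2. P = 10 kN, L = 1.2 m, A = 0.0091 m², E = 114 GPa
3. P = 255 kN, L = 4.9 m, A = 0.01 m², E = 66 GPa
Model: a uniform prismatic bar under axial load, so delta = (P·L) / (A·E) (SI units).
  Case 1: delta = (255000 × 4.1) / (0.005 × (8.2 × 10¹⁰)) = 0.00255 m = 2.55 mm
  Case 2: delta = (10000 × 1.2) / (0.0091 × (1.14 × 10¹¹)) = 1.157 × 10⁻⁵ m = 0.01157 mm
  Case 3: delta = (255000 × 4.9) / (0.01 × (6.6 × 10¹⁰)) = 0.001893 m = 1.893 mm
Ordering: 2.55 mm (case 1) > 1.893 mm (case 3) > 0.01157 mm (case 2)
Final answer: 1, 3, 2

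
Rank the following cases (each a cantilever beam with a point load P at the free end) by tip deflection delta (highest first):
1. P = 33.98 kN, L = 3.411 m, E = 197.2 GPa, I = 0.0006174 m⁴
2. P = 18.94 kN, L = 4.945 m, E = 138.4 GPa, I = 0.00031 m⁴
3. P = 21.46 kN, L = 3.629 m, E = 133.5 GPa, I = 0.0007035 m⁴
Model: a cantilever beam with a point load P at the free end, so delta = (P·L^3) / (3·E·I) (SI units).
  Case 1: delta = (33980 × 3.411^3) / (3 × (1.972 × 10¹¹) × 0.0006174) = 0.003692 m = 3.692 mm
  Case 2: delta = (18940 × 4.945^3) / (3 × (1.384 × 10¹¹) × 0.00031) = 0.01779 m = 17.79 mm
  Case 3: delta = (21460 × 3.629^3) / (3 × (1.335 × 10¹¹) × 0.0007035) = 0.00364 m = 3.64 mm
Ordering: 17.79 mm (case 2) > 3.692 mm (case 1) > 3.64 mm (case 3)
Final answer: 2, 1, 3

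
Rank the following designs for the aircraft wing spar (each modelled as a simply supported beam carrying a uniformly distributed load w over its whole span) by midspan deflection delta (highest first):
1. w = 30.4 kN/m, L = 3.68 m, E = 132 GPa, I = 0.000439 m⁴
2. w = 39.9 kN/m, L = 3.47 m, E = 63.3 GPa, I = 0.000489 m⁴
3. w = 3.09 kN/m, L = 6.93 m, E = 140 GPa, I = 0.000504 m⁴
Model: a simply supported beam carrying a uniformly distributed load w over its whole span, so delta = (5·w·L^4) / (384·E·I) (SI units).
  Case 1: delta = (5 × 30400 × 3.68^4) / (384 × (1.32 × 10¹¹) × 0.000439) = 0.001253 m = 1.253 mm
  Case 2: delta = (5 × 39900 × 3.47^4) / (384 × (6.33 × 10¹⁰) × 0.000489) = 0.002433 m = 2.433 mm
  Case 3: delta = (5 × 3090 × 6.93^4) / (384 × (1.4 × 10¹¹) × 0.000504) = 0.001315 m = 1.315 mm
Ordering: 2.433 mm (case 2) > 1.315 mm (case 3) > 1.253 mm (case 1)
Final answer: 2, 3, 1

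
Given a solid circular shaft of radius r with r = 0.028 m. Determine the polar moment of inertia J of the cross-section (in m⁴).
Model: a solid circular shaft of radius r, so J = (π·r^4) / 2.
Substitute:
  J = (π × 0.028^4) / 2
  J = 9.655 × 10⁻⁷ m⁴
Final answer: J = 9.655 × 10⁻⁷ m⁴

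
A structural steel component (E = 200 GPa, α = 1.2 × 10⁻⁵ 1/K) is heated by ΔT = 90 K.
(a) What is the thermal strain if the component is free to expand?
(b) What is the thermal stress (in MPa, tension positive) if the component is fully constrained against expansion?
(a) Free thermal strain ε_th = α·ΔT = (1.2 × 10⁻⁵) × 90 = 0.00108
(b) Fully constrained, the expansion is suppressed, so σ = -E·α·ΔT. Convert E = 200 GPa = 2 × 10¹¹ Pa.
  σ = -(2 × 10¹¹) × (1.2 × 10⁻⁵) × 90 = -2.16 × 10⁸ Pa = -216 MPa (compressive)
Final answer: (a) ε_th = 0.00108, (b) σ = -216 MPa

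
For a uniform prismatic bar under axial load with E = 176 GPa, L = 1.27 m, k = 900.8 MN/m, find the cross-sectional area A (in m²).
Model: a uniform prismatic bar under axial load, so k = (A·E) / L.
Solve for A: A = (k·L) / E.
Convert to SI units:
  E = 176 GPa = 1.76 × 10¹¹ Pa
  k = 900.8 MN/m = 9.008 × 10⁸ N/m
Substitute:
  A = ((9.008 × 10⁸) × 1.27) / (1.76 × 10¹¹)
  A = 0.0065 m²
Final answer: A = 0.0065 m²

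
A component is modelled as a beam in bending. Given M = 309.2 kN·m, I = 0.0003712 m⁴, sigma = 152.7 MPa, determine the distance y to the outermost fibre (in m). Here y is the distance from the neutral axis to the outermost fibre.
Model: a beam in bending, so sigma = (M·y) / I.
Solve for y: y = (sigma·I) / M.
Convert to SI units:
  M = 309.2 kN·m = 309200 N·m
  sigma = 152.7 MPa = 1.527 × 10⁸ Pa
Substitute:
  y = ((1.527 × 10⁸) × 0.0003712) / 309200
  y = 0.1833 m
Final answer: y = 0.1833 m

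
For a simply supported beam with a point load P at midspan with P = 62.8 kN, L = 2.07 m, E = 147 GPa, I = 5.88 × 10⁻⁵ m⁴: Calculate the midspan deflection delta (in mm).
Model: a simply supported beam with a point load P at midspan, so delta = (P·L^3) / (48·E·I).
Convert to SI units:
  P = 62.8 kN = 62800 N
  E = 147 GPa = 1.47 × 10¹¹ Pa
Substitute:
  delta = (62800 × 2.07^3) / (48 × (1.47 × 10¹¹) × (5.88 × 10⁻⁵))
  delta = 0.001343 m
Convert: delta = 0.001343 m = 1.343 mm
Final answer: delta = 1.343 mm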